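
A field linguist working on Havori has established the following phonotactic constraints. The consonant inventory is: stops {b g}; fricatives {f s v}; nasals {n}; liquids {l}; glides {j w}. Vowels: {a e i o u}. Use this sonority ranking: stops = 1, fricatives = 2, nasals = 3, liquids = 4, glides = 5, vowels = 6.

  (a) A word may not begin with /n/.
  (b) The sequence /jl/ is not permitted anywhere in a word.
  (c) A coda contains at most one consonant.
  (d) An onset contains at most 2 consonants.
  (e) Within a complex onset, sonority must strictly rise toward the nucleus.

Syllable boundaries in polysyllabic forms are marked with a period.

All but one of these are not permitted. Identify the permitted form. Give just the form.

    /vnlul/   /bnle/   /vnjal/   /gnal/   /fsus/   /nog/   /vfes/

/vnlul/ — violates constraint (d): syllable 1 onset /vnl/ has 3 consonants (> 2) → not permitted
/bnle/ — violates constraint (d): syllable 1 onset /bnl/ has 3 consonants (> 2) → not permitted
/vnjal/ — violates constraint (d): syllable 1 onset /vnj/ has 3 consonants (> 2) → not permitted
/gnal/ — σ1 onset /gn/ (1→3 rises), coda /l/ ok → permitted
/fsus/ — violates constraint (e): syllable 1 onset /fs/: /f/ (fricative, 2) → /s/ (fricative, 2) does not rise → not permitted
/nog/ — violates constraint (a): word begins with /n/ → not permitted
/vfes/ — violates constraint (e): syllable 1 onset /vf/: /v/ (fricative, 2) → /f/ (fricative, 2) does not rise → not permitted

/gnal/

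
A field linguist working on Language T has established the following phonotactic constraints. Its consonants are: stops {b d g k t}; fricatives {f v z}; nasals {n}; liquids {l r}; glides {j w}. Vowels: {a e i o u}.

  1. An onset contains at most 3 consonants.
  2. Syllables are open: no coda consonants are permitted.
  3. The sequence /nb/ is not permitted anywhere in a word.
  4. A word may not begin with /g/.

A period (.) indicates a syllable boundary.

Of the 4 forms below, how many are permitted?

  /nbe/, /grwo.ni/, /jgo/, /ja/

2

/nbe/ — violates constraint 3: contains banned sequence /nb/ → not permitted
/grwo.ni/ — violates constraint 4: word begins with /g/ → not permitted
/jgo/ — σ1 onset /jg/ (2C), coda /∅/ ok → permitted
/ja/ — σ1 onset /j/, coda /∅/ ok → permitted
Permitted: /jgo/, /ja/ → 2.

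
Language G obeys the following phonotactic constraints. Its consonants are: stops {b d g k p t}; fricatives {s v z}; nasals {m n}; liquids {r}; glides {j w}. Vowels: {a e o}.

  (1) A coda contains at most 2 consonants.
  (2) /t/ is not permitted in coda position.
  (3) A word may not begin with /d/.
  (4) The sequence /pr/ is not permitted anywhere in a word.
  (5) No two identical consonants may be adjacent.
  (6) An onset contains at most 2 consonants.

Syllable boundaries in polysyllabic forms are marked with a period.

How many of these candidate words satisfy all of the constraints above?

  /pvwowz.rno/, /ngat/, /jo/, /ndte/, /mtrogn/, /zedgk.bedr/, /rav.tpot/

1

/pvwowz.rno/ — violates constraint 6: syllable 1 onset /pvw/ has 3 consonants (> 2) → phonotactically illegal
/ngat/ — violates constraint 2: syllable 1 coda contains /t/ → phonotactically illegal
/jo/ — σ1 onset /j/, coda /∅/ ok → phonotactically legal
/ndte/ — violates constraint 6: syllable 1 onset /ndt/ has 3 consonants (> 2) → phonotactically illegal
/mtrogn/ — violates constraint 6: syllable 1 onset /mtr/ has 3 consonants (> 2) → phonotactically illegal
/zedgk.bedr/ — violates constraint 1: syllable 1 coda /dgk/ has 3 consonants (> 2) → phonotactically illegal
/rav.tpot/ — violates constraint 2: syllable 2 coda contains /t/ → phonotactically illegal
Phonotactically legal: /jo/ → 1.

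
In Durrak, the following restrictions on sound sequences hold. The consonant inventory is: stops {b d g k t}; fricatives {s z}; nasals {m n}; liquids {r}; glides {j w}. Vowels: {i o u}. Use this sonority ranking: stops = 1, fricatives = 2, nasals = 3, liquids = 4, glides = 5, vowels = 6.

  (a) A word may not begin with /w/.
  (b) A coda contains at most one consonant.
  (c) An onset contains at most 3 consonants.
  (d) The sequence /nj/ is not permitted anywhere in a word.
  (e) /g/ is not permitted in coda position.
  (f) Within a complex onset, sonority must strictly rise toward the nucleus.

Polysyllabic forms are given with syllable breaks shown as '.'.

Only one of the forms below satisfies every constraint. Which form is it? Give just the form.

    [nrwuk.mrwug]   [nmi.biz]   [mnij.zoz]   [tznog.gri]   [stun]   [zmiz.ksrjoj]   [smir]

[smir]

[nrwuk.mrwug] — violates constraint (e): syllable 2 coda contains /g/ → not permitted
[nmi.biz] — violates constraint (f): syllable 1 onset /nm/: /n/ (nasal, 3) → /m/ (nasal, 3) does not rise → not permitted
[mnij.zoz] — violates constraint (f): syllable 1 onset /mn/: /m/ (nasal, 3) → /n/ (nasal, 3) does not rise → not permitted
[tznog.gri] — violates constraint (e): syllable 1 coda contains /g/ → not permitted
[stun] — violates constraint (f): syllable 1 onset /st/: /s/ (fricative, 2) → /t/ (stop, 1) does not rise → not permitted
[zmiz.ksrjoj] — violates constraint (c): syllable 2 onset /ksrj/ has 4 consonants (> 3) → not permitted
[smir] — σ1 onset /sm/ (2→3 rises), coda /r/ ok → permitted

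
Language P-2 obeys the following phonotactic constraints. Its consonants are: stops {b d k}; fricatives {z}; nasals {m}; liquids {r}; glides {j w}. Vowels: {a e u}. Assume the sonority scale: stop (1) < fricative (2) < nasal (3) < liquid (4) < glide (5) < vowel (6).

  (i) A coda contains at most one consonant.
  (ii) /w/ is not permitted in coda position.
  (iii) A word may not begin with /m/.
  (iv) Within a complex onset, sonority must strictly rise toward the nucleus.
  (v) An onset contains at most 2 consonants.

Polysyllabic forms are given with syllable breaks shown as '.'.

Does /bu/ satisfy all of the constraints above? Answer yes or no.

/bu/ — σ1 onset /b/, coda /∅/ ok → licit

yes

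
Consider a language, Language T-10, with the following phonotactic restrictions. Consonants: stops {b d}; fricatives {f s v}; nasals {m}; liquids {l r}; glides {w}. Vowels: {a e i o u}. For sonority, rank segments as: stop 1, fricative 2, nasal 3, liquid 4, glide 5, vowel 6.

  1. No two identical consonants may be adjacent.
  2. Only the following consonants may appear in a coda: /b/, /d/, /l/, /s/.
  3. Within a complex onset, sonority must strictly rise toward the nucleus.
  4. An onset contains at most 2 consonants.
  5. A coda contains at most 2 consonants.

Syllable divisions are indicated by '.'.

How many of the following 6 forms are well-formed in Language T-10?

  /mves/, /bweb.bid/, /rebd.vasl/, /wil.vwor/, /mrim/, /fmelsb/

/mves/ — violates constraint 3: syllable 1 onset /mv/: /m/ (nasal, 3) → /v/ (fricative, 2) does not rise → ill-formed
/bweb.bid/ — violates constraint 1: adjacent identical consonants /bb/ → ill-formed
/rebd.vasl/ — σ1 onset /r/, coda /bd/ (2C) ok; σ2 onset /v/, coda /sl/ (2C) ok → well-formed
/wil.vwor/ — violates constraint 2: syllable 2 coda contains /r/, which is not a licensed coda consonant → ill-formed
/mrim/ — violates constraint 2: syllable 1 coda contains /m/, which is not a licensed coda consonant → ill-formed
/fmelsb/ — violates constraint 5: syllable 1 coda /lsb/ has 3 consonants (> 2) → ill-formed
Well-formed: /rebd.vasl/ → 1.

1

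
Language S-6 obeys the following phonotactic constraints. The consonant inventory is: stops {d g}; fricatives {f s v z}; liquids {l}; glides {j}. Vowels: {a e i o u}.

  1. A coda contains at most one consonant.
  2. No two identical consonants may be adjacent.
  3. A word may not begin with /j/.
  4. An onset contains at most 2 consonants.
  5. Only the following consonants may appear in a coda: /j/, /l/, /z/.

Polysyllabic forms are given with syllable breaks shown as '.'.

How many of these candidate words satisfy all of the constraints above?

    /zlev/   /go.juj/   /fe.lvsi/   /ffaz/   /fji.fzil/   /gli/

/zlev/ — violates constraint 5: syllable 1 coda contains /v/, which is not a licensed coda consonant → illicit
/go.juj/ — σ1 onset /g/, coda /∅/ ok; σ2 onset /j/, coda /j/ ok → licit
/fe.lvsi/ — violates constraint 4: syllable 2 onset /lvs/ has 3 consonants (> 2) → illicit
/ffaz/ — violates constraint 2: adjacent identical consonants /ff/ → illicit
/fji.fzil/ — σ1 onset /fj/ (2C), coda /∅/ ok; σ2 onset /fz/ (2C), coda /l/ ok → licit
/gli/ — σ1 onset /gl/ (2C), coda /∅/ ok → licit
Licit: /go.juj/, /fji.fzil/, /gli/ → 3.

3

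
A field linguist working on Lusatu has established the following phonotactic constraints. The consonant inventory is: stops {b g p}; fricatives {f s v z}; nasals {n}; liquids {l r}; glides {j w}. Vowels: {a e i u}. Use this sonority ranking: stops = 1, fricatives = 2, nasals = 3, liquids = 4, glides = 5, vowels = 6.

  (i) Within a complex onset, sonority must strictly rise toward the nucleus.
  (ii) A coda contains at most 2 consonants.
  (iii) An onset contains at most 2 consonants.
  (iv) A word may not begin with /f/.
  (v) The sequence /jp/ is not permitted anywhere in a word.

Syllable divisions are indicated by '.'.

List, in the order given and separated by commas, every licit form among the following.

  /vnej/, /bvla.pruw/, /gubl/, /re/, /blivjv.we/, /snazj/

/vnej/ — σ1 onset /vn/ (2→3 rises), coda /j/ ok → licit
/bvla.pruw/ — violates constraint (iii): syllable 1 onset /bvl/ has 3 consonants (> 2) → illicit
/gubl/ — σ1 onset /g/, coda /bl/ (2C) ok → licit
/re/ — σ1 onset /r/, coda /∅/ ok → licit
/blivjv.we/ — violates constraint (ii): syllable 1 coda /vjv/ has 3 consonants (> 2) → illicit
/snazj/ — σ1 onset /sn/ (2→3 rises), coda /zj/ (2C) ok → licit

/vnej/, /gubl/, /re/, /snazj/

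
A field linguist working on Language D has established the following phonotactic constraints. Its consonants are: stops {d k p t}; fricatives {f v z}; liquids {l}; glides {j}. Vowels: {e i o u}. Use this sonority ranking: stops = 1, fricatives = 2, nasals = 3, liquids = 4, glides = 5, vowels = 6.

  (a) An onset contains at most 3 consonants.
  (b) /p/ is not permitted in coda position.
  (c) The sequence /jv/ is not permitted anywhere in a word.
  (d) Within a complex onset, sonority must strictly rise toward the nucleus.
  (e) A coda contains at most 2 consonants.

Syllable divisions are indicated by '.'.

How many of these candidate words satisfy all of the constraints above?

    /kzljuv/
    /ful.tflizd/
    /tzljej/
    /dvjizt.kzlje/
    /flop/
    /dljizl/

/kzljuv/ — violates constraint (a): syllable 1 onset /kzlj/ has 4 consonants (> 3) → not permitted
/ful.tflizd/ — σ1 onset /f/, coda /l/ ok; σ2 onset /tfl/ (1→2→4 rises), coda /zd/ (2C) ok → permitted
/tzljej/ — violates constraint (a): syllable 1 onset /tzlj/ has 4 consonants (> 3) → not permitted
/dvjizt.kzlje/ — violates constraint (a): syllable 2 onset /kzlj/ has 4 consonants (> 3) → not permitted
/flop/ — violates constraint (b): syllable 1 coda contains /p/ → not permitted
/dljizl/ — σ1 onset /dlj/ (1→4→5 rises), coda /zl/ (2C) ok → permitted
Permitted: /ful.tflizd/, /dljizl/ → 2.

2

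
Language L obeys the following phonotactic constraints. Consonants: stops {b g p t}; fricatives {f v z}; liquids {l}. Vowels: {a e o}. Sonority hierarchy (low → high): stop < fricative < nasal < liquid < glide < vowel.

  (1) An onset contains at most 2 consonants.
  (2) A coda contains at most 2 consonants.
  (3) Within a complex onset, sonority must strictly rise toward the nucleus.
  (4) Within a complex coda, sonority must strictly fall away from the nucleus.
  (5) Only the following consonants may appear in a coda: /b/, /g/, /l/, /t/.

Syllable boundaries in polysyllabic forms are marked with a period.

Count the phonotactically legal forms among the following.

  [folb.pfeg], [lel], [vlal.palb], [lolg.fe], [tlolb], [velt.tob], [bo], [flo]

[folb.pfeg] — σ1 onset /f/, coda /lb/ (4→1 falls) ok; σ2 onset /pf/ (1→2 rises), coda /g/ ok → phonotactically legal
[lel] — σ1 onset /l/, coda /l/ ok → phonotactically legal
[vlal.palb] — σ1 onset /vl/ (2→4 rises), coda /l/ ok; σ2 onset /p/, coda /lb/ (4→1 falls) ok → phonotactically legal
[lolg.fe] — σ1 onset /l/, coda /lg/ (4→1 falls) ok; σ2 onset /f/, coda /∅/ ok → phonotactically legal
[tlolb] — σ1 onset /tl/ (1→4 rises), coda /lb/ (4→1 falls) ok → phonotactically legal
[velt.tob] — σ1 onset /v/, coda /lt/ (4→1 falls) ok; σ2 onset /t/, coda /b/ ok → phonotactically legal
[bo] — σ1 onset /b/, coda /∅/ ok → phonotactically legal
[flo] — σ1 onset /fl/ (2→4 rises), coda /∅/ ok → phonotactically legal
Phonotactically legal: [folb.pfeg], [lel], [vlal.palb], [lolg.fe], [tlolb], [velt.tob], [bo], [flo] → 8.

8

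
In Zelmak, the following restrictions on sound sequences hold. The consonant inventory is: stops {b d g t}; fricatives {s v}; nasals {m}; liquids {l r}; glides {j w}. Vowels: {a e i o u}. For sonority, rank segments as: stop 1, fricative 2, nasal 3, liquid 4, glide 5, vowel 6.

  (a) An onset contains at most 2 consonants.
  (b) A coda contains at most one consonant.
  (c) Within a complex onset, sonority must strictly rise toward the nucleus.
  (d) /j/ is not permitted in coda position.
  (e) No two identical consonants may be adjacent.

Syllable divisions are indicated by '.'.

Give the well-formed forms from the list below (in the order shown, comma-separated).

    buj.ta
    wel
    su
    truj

wel, su

buj.ta — violates constraint (d): syllable 1 coda contains /j/ → ill-formed
wel — σ1 onset /w/, coda /l/ ok → well-formed
su — σ1 onset /s/, coda /∅/ ok → well-formed
truj — violates constraint (d): syllable 1 coda contains /j/ → ill-formed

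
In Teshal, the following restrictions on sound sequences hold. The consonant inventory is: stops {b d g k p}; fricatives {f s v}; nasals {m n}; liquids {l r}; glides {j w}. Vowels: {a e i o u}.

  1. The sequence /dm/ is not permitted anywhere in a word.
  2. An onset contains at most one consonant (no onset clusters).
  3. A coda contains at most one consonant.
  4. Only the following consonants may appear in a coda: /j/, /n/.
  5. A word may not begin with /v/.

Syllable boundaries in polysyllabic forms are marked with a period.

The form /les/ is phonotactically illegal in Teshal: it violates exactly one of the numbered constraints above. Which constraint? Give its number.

/les/: syllable 1 coda contains /s/, which is not a licensed coda consonant.
This is a violation of constraint 4: "Only the following consonants may appear in a coda: /j/, /n/."
The remaining constraints (1, 2, 3, 5) are satisfied.

4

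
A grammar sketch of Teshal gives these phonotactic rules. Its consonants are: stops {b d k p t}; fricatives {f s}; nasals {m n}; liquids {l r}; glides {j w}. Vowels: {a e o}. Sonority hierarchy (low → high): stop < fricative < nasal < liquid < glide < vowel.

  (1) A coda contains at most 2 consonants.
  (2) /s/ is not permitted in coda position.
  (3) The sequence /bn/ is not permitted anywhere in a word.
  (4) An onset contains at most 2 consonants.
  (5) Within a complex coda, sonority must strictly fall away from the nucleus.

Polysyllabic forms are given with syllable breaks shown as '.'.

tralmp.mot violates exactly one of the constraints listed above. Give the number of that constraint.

tralmp.mot: syllable 1 coda /lmp/ has 3 consonants (> 2).
This is a violation of constraint 1: "A coda contains at most 2 consonants."
The remaining constraints (2, 3, 4, 5) are satisfied.

1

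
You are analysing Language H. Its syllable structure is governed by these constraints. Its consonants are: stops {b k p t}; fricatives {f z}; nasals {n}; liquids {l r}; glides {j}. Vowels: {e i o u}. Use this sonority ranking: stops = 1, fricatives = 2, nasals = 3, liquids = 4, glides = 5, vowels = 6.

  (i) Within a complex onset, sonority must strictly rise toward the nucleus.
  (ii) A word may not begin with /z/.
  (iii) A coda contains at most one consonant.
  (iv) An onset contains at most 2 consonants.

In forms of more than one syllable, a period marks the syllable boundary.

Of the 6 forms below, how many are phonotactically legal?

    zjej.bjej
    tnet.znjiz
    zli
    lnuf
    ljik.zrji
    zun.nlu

zjej.bjej — violates constraint (ii): word begins with /z/ → phonotactically illegal
tnet.znjiz — violates constraint (iv): syllable 2 onset /znj/ has 3 consonants (> 2) → phonotactically illegal
zli — violates constraint (ii): word begins with /z/ → phonotactically illegal
lnuf — violates constraint (i): syllable 1 onset /ln/: /l/ (liquid, 4) → /n/ (nasal, 3) does not rise → phonotactically illegal
ljik.zrji — violates constraint (iv): syllable 2 onset /zrj/ has 3 consonants (> 2) → phonotactically illegal
zun.nlu — violates constraint (ii): word begins with /z/ → phonotactically illegal
No form is phonotactically legal → 0.

0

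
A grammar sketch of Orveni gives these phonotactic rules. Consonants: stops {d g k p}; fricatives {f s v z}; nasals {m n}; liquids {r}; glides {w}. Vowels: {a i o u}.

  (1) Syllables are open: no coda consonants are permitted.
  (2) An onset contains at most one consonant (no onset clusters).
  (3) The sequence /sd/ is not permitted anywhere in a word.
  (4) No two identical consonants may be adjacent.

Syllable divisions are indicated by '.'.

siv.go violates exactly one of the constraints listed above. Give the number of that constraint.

siv.go: syllable 1 coda /v/ has 1 consonant (> 0).
This is a violation of constraint 1: "Syllables are open: no coda consonants are permitted."
The remaining constraints (2, 3, 4) are satisfied.

1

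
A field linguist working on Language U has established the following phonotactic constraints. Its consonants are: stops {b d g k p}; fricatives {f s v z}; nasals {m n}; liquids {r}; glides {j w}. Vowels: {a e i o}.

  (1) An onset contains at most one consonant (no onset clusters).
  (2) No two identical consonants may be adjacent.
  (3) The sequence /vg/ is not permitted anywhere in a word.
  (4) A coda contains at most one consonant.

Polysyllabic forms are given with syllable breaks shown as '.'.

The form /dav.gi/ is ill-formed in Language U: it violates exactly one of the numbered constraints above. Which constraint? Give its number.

3

/dav.gi/: contains banned sequence /vg/.
This is a violation of constraint 3: "The sequence /vg/ is not permitted anywhere in a word."
The remaining constraints (1, 2, 4) are satisfied.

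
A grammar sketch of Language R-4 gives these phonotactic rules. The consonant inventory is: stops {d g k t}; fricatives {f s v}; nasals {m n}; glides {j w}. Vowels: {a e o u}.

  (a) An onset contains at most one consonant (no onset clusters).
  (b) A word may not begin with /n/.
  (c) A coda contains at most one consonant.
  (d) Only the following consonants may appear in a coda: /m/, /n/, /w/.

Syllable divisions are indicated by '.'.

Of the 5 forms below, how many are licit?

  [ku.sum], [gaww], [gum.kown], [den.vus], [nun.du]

1

[ku.sum] — σ1 onset /k/, coda /∅/ ok; σ2 onset /s/, coda /m/ ok → licit
[gaww] — violates constraint (c): syllable 1 coda /ww/ has 2 consonants (> 1) → illicit
[gum.kown] — violates constraint (c): syllable 2 coda /wn/ has 2 consonants (> 1) → illicit
[den.vus] — violates constraint (d): syllable 2 coda contains /s/, which is not a licensed coda consonant → illicit
[nun.du] — violates constraint (b): word begins with /n/ → illicit
Licit: [ku.sum] → 1.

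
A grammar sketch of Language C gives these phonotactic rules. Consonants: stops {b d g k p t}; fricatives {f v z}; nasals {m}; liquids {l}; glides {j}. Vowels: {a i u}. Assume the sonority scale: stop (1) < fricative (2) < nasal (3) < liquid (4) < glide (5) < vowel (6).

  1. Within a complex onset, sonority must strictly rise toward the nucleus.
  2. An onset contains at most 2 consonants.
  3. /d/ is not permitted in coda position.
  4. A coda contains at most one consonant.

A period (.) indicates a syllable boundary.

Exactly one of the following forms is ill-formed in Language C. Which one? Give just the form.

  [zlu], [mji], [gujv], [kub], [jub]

[gujv]

[zlu] — σ1 onset /zl/ (2→4 rises), coda /∅/ ok → well-formed
[mji] — σ1 onset /mj/ (3→5 rises), coda /∅/ ok → well-formed
[gujv] — violates constraint 4: syllable 1 coda /jv/ has 2 consonants (> 1) → ill-formed
[kub] — σ1 onset /k/, coda /b/ ok → well-formed
[jub] — σ1 onset /j/, coda /b/ ok → well-formed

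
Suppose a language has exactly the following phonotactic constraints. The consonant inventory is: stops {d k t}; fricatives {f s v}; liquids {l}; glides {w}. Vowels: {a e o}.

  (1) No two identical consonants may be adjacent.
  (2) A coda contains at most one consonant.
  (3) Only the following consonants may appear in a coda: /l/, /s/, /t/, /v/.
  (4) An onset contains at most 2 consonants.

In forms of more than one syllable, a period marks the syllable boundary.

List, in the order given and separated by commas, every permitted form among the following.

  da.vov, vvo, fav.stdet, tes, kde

da.vov — σ1 onset /d/, coda /∅/ ok; σ2 onset /v/, coda /v/ ok → permitted
vvo — violates constraint 1: adjacent identical consonants /vv/ → not permitted
fav.stdet — violates constraint 4: syllable 2 onset /std/ has 3 consonants (> 2) → not permitted
tes — σ1 onset /t/, coda /s/ ok → permitted
kde — σ1 onset /kd/ (2C), coda /∅/ ok → permitted

da.vov, tes, kde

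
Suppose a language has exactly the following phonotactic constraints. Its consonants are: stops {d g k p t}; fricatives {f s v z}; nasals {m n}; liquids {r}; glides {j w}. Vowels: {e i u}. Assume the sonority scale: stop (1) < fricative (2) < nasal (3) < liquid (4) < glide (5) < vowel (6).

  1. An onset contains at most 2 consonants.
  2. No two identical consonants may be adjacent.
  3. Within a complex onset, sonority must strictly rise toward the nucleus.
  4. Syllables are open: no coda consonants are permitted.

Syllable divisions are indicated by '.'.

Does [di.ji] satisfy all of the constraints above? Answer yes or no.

yes

[di.ji] — σ1 onset /d/, coda /∅/ ok; σ2 onset /j/, coda /∅/ ok → well-formed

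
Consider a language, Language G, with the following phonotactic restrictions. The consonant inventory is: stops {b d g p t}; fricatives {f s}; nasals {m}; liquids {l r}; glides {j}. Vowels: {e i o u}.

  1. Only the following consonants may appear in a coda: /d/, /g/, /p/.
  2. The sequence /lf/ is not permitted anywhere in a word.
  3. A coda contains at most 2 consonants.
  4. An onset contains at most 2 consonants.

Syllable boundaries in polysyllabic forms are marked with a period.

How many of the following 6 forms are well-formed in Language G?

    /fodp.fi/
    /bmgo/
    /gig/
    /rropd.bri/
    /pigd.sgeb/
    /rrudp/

/fodp.fi/ — σ1 onset /f/, coda /dp/ (2C) ok; σ2 onset /f/, coda /∅/ ok → well-formed
/bmgo/ — violates constraint 4: syllable 1 onset /bmg/ has 3 consonants (> 2) → ill-formed
/gig/ — σ1 onset /g/, coda /g/ ok → well-formed
/rropd.bri/ — σ1 onset /rr/ (2C), coda /pd/ (2C) ok; σ2 onset /br/ (2C), coda /∅/ ok → well-formed
/pigd.sgeb/ — violates constraint 1: syllable 2 coda contains /b/, which is not a licensed coda consonant → ill-formed
/rrudp/ — σ1 onset /rr/ (2C), coda /dp/ (2C) ok → well-formed
Well-formed: /fodp.fi/, /gig/, /rropd.bri/, /rrudp/ → 4.

4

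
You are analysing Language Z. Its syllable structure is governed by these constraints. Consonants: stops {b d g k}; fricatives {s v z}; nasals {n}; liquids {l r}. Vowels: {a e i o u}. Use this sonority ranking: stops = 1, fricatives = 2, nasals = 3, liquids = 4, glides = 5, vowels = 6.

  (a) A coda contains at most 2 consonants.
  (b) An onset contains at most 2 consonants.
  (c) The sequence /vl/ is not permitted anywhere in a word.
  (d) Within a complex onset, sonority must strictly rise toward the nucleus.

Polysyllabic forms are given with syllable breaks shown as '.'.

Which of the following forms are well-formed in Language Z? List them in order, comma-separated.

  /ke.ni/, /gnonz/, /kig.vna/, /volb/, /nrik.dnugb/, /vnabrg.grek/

/ke.ni/, /gnonz/, /kig.vna/, /volb/, /nrik.dnugb/

/ke.ni/ — σ1 onset /k/, coda /∅/ ok; σ2 onset /n/, coda /∅/ ok → well-formed
/gnonz/ — σ1 onset /gn/ (1→3 rises), coda /nz/ (2C) ok → well-formed
/kig.vna/ — σ1 onset /k/, coda /g/ ok; σ2 onset /vn/ (2→3 rises), coda /∅/ ok → well-formed
/volb/ — σ1 onset /v/, coda /lb/ (2C) ok → well-formed
/nrik.dnugb/ — σ1 onset /nr/ (3→4 rises), coda /k/ ok; σ2 onset /dn/ (1→3 rises), coda /gb/ (2C) ok → well-formed
/vnabrg.grek/ — violates constraint (a): syllable 1 coda /brg/ has 3 consonants (> 2) → ill-formed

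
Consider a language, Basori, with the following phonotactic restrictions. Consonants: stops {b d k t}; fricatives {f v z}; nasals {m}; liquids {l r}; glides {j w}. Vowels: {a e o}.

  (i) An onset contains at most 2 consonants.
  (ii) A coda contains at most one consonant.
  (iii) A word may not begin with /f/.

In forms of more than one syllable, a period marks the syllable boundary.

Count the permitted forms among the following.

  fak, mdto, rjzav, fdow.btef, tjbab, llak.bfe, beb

fak — violates constraint (iii): word begins with /f/ → not permitted
mdto — violates constraint (i): syllable 1 onset /mdt/ has 3 consonants (> 2) → not permitted
rjzav — violates constraint (i): syllable 1 onset /rjz/ has 3 consonants (> 2) → not permitted
fdow.btef — violates constraint (iii): word begins with /f/ → not permitted
tjbab — violates constraint (i): syllable 1 onset /tjb/ has 3 consonants (> 2) → not permitted
llak.bfe — σ1 onset /ll/ (2C), coda /k/ ok; σ2 onset /bf/ (2C), coda /∅/ ok → permitted
beb — σ1 onset /b/, coda /b/ ok → permitted
Permitted: llak.bfe, beb → 2.

2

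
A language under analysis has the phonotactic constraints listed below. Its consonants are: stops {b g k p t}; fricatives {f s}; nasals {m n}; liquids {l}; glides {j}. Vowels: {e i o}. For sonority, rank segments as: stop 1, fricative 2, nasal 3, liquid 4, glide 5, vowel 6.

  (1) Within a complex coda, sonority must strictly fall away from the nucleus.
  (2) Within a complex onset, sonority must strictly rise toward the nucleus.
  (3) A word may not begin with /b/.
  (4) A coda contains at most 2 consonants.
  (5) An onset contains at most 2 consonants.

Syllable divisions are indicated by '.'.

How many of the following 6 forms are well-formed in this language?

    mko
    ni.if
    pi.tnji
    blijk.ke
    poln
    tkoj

mko — violates constraint 2: syllable 1 onset /mk/: /m/ (nasal, 3) → /k/ (stop, 1) does not rise → ill-formed
ni.if — σ1 onset /n/, coda /∅/ ok; σ2 onset /∅/, coda /f/ ok → well-formed
pi.tnji — violates constraint 5: syllable 2 onset /tnj/ has 3 consonants (> 2) → ill-formed
blijk.ke — violates constraint 3: word begins with /b/ → ill-formed
poln — σ1 onset /p/, coda /ln/ (4→3 falls) ok → well-formed
tkoj — violates constraint 2: syllable 1 onset /tk/: /t/ (stop, 1) → /k/ (stop, 1) does not rise → ill-formed
Well-formed: ni.if, poln → 2.

2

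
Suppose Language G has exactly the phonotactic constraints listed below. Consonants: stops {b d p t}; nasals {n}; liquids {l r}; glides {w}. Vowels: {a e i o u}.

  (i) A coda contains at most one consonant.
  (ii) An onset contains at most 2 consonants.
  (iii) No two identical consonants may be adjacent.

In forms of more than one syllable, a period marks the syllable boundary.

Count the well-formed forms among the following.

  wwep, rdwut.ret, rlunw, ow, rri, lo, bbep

2

wwep — violates constraint (iii): adjacent identical consonants /ww/ → ill-formed
rdwut.ret — violates constraint (ii): syllable 1 onset /rdw/ has 3 consonants (> 2) → ill-formed
rlunw — violates constraint (i): syllable 1 coda /nw/ has 2 consonants (> 1) → ill-formed
ow — σ1 onset /∅/, coda /w/ ok → well-formed
rri — violates constraint (iii): adjacent identical consonants /rr/ → ill-formed
lo — σ1 onset /l/, coda /∅/ ok → well-formed
bbep — violates constraint (iii): adjacent identical consonants /bb/ → ill-formed
Well-formed: ow, lo → 2.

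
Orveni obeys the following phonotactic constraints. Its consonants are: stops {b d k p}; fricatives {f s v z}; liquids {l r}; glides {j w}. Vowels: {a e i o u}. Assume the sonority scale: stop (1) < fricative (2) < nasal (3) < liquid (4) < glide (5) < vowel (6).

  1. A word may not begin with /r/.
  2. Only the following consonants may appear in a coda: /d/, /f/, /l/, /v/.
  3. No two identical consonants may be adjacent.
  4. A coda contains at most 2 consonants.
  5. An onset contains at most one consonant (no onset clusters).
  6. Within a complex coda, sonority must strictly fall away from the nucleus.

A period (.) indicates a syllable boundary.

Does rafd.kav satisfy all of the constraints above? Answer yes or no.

rafd.kav — violates constraint 1: word begins with /r/ → not permitted

no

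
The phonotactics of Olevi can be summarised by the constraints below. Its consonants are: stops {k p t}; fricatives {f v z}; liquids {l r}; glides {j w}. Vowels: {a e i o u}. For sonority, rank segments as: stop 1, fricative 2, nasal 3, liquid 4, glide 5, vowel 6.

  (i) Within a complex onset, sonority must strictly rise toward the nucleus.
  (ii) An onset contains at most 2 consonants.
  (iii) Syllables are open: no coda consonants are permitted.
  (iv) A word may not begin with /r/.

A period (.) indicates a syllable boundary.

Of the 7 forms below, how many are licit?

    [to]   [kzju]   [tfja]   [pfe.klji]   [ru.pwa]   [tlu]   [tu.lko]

[to] — σ1 onset /t/, coda /∅/ ok → licit
[kzju] — violates constraint (ii): syllable 1 onset /kzj/ has 3 consonants (> 2) → illicit
[tfja] — violates constraint (ii): syllable 1 onset /tfj/ has 3 consonants (> 2) → illicit
[pfe.klji] — violates constraint (ii): syllable 2 onset /klj/ has 3 consonants (> 2) → illicit
[ru.pwa] — violates constraint (iv): word begins with /r/ → illicit
[tlu] — σ1 onset /tl/ (1→4 rises), coda /∅/ ok → licit
[tu.lko] — violates constraint (i): syllable 2 onset /lk/: /l/ (liquid, 4) → /k/ (stop, 1) does not rise → illicit
Licit: [to], [tlu] → 2.

2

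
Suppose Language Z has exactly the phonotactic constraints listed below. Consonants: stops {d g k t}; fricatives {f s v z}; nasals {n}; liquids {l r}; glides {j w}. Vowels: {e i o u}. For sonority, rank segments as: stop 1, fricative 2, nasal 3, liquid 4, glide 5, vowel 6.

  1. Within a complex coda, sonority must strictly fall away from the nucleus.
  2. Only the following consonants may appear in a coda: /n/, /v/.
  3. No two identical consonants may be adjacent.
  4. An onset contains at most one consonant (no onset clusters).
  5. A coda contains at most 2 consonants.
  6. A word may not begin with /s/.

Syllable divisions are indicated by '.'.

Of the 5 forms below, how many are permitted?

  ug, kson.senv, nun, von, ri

3

ug — violates constraint 2: syllable 1 coda contains /g/, which is not a licensed coda consonant → not permitted
kson.senv — violates constraint 4: syllable 1 onset /ks/ has 2 consonants (> 1) → not permitted
nun — σ1 onset /n/, coda /n/ ok → permitted
von — σ1 onset /v/, coda /n/ ok → permitted
ri — σ1 onset /r/, coda /∅/ ok → permitted
Permitted: nun, von, ri → 3.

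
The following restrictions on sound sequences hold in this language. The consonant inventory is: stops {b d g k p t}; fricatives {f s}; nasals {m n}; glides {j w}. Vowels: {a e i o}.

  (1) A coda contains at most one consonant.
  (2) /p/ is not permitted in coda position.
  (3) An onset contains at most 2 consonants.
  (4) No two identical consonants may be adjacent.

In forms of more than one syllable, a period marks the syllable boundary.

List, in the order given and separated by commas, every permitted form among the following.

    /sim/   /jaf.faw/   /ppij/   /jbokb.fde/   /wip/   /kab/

/sim/, /kab/

/sim/ — σ1 onset /s/, coda /m/ ok → permitted
/jaf.faw/ — violates constraint 4: adjacent identical consonants /ff/ → not permitted
/ppij/ — violates constraint 4: adjacent identical consonants /pp/ → not permitted
/jbokb.fde/ — violates constraint 1: syllable 1 coda /kb/ has 2 consonants (> 1) → not permitted
/wip/ — violates constraint 2: syllable 1 coda contains /p/ → not permitted
/kab/ — σ1 onset /k/, coda /b/ ok → permitted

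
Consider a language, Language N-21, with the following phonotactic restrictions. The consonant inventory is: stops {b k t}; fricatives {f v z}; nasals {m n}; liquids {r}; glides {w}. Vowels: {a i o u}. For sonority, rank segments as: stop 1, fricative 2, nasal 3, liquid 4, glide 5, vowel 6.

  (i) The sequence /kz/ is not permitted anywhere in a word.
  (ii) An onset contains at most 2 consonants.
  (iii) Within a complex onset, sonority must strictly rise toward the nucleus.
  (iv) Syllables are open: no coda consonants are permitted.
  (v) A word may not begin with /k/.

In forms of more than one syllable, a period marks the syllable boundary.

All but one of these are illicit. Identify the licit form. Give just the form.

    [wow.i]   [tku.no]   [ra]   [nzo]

[ra]

[wow.i] — violates constraint (iv): syllable 1 coda /w/ has 1 consonant (> 0) → illicit
[tku.no] — violates constraint (iii): syllable 1 onset /tk/: /t/ (stop, 1) → /k/ (stop, 1) does not rise → illicit
[ra] — σ1 onset /r/, coda /∅/ ok → licit
[nzo] — violates constraint (iii): syllable 1 onset /nz/: /n/ (nasal, 3) → /z/ (fricative, 2) does not rise → illicit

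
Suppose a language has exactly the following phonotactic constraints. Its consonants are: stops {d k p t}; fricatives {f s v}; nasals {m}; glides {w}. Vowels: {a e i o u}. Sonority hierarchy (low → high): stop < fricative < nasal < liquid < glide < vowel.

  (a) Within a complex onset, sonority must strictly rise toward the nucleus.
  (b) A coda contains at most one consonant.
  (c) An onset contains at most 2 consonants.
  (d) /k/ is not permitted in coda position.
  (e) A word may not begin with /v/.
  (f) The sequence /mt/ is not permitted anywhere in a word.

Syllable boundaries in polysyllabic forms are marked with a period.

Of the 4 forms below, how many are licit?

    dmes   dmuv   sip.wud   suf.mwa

4

dmes — σ1 onset /dm/ (1→3 rises), coda /s/ ok → licit
dmuv — σ1 onset /dm/ (1→3 rises), coda /v/ ok → licit
sip.wud — σ1 onset /s/, coda /p/ ok; σ2 onset /w/, coda /d/ ok → licit
suf.mwa — σ1 onset /s/, coda /f/ ok; σ2 onset /mw/ (3→5 rises), coda /∅/ ok → licit
Licit: dmes, dmuv, sip.wud, suf.mwa → 4.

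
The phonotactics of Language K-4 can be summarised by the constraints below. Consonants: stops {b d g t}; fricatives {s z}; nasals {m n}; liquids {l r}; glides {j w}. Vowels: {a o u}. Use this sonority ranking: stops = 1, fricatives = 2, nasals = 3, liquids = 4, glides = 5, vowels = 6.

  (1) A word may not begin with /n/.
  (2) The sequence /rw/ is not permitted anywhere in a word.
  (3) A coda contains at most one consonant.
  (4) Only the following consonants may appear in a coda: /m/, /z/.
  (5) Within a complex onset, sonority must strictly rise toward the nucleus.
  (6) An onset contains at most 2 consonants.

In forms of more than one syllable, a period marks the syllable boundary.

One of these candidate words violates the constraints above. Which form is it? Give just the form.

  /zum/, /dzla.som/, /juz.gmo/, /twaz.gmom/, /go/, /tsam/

/dzla.som/

/zum/ — σ1 onset /z/, coda /m/ ok → permitted
/dzla.som/ — violates constraint 6: syllable 1 onset /dzl/ has 3 consonants (> 2) → not permitted
/juz.gmo/ — σ1 onset /j/, coda /z/ ok; σ2 onset /gm/ (1→3 rises), coda /∅/ ok → permitted
/twaz.gmom/ — σ1 onset /tw/ (1→5 rises), coda /z/ ok; σ2 onset /gm/ (1→3 rises), coda /m/ ok → permitted
/go/ — σ1 onset /g/, coda /∅/ ok → permitted
/tsam/ — σ1 onset /ts/ (1→2 rises), coda /m/ ok → permitted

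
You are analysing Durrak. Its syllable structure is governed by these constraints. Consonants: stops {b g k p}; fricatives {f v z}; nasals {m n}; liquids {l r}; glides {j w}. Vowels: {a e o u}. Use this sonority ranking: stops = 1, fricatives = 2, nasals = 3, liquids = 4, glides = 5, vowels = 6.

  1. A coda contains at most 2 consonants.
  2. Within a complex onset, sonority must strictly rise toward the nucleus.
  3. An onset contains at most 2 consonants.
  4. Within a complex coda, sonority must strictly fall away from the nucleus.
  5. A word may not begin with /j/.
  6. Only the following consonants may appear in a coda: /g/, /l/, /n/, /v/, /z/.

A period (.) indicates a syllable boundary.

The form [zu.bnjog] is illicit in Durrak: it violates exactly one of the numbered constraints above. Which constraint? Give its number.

3

[zu.bnjog]: syllable 2 onset /bnj/ has 3 consonants (> 2).
This is a violation of constraint 3: "An onset contains at most 2 consonants."
The remaining constraints (1, 2, 4, 5, 6) are satisfied.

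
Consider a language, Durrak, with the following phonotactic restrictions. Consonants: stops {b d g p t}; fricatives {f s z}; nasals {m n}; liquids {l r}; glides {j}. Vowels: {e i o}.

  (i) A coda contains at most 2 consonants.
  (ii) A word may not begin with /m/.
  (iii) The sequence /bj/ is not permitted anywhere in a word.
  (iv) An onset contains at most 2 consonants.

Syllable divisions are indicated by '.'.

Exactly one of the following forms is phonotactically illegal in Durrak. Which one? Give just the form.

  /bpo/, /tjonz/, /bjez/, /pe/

/bjez/

/bpo/ — σ1 onset /bp/ (2C), coda /∅/ ok → phonotactically legal
/tjonz/ — σ1 onset /tj/ (2C), coda /nz/ (2C) ok → phonotactically legal
/bjez/ — violates constraint (iii): contains banned sequence /bj/ → phonotactically illegal
/pe/ — σ1 onset /p/, coda /∅/ ok → phonotactically legal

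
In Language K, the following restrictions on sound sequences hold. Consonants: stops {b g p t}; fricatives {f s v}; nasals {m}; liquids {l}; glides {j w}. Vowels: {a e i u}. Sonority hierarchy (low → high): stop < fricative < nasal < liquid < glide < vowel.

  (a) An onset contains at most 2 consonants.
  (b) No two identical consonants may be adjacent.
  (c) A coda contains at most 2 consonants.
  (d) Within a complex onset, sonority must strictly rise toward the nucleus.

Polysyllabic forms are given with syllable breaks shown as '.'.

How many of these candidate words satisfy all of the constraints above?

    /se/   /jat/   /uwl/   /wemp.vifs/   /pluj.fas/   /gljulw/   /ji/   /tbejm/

/se/ — σ1 onset /s/, coda /∅/ ok → licit
/jat/ — σ1 onset /j/, coda /t/ ok → licit
/uwl/ — σ1 onset /∅/, coda /wl/ (2C) ok → licit
/wemp.vifs/ — σ1 onset /w/, coda /mp/ (2C) ok; σ2 onset /v/, coda /fs/ (2C) ok → licit
/pluj.fas/ — σ1 onset /pl/ (1→4 rises), coda /j/ ok; σ2 onset /f/, coda /s/ ok → licit
/gljulw/ — violates constraint (a): syllable 1 onset /glj/ has 3 consonants (> 2) → illicit
/ji/ — σ1 onset /j/, coda /∅/ ok → licit
/tbejm/ — violates constraint (d): syllable 1 onset /tb/: /t/ (stop, 1) → /b/ (stop, 1) does not rise → illicit
Licit: /se/, /jat/, /uwl/, /wemp.vifs/, /pluj.fas/, /ji/ → 6.

6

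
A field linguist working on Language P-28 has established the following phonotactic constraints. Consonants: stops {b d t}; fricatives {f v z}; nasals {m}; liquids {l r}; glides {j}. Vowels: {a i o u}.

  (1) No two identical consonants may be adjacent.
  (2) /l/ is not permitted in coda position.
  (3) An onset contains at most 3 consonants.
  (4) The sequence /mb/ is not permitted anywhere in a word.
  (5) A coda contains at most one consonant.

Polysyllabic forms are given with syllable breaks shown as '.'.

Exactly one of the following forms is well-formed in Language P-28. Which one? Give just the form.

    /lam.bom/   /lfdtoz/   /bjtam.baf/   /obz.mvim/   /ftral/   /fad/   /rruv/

/lam.bom/ — violates constraint 4: contains banned sequence /mb/ → ill-formed
/lfdtoz/ — violates constraint 3: syllable 1 onset /lfdt/ has 4 consonants (> 3) → ill-formed
/bjtam.baf/ — violates constraint 4: contains banned sequence /mb/ → ill-formed
/obz.mvim/ — violates constraint 5: syllable 1 coda /bz/ has 2 consonants (> 1) → ill-formed
/ftral/ — violates constraint 2: syllable 1 coda contains /l/ → ill-formed
/fad/ — σ1 onset /f/, coda /d/ ok → well-formed
/rruv/ — violates constraint 1: adjacent identical consonants /rr/ → ill-formed

/fad/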